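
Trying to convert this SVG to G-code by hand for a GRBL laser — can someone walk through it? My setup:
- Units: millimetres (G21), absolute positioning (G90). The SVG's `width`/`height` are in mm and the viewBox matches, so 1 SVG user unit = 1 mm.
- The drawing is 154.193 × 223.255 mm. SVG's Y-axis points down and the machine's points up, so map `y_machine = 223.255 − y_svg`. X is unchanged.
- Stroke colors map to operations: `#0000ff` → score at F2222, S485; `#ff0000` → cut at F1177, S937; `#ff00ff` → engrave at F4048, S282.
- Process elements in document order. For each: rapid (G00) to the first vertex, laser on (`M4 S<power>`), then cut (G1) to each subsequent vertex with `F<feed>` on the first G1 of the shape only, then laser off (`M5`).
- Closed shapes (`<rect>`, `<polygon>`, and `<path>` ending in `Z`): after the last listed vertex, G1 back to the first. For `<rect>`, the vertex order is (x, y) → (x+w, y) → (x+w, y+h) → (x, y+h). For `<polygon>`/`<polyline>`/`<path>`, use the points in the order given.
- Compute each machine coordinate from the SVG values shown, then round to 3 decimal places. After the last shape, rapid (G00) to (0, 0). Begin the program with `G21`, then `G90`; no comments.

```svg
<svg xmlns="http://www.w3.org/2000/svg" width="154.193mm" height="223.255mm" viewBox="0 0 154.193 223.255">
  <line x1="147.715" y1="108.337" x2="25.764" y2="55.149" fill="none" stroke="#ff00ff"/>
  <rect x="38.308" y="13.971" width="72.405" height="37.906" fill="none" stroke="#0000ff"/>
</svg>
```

Since the viewBox matches the mm dimensions, user units are millimetres directly. The only transform is the Y-flip y_m = 223.255 − y_svg.

Shape 1 is a line segment drawn with `<line>`. Its stroke #ff00ff means engrave at S282, F4048. After flipping Y the toolpath is (147.715,114.918) → (25.764,168.106).

Shape 2 is a rectangle drawn with `<rect>`. Its stroke #0000ff means score at S485, F2222. After flipping Y the toolpath is (38.308,209.284) → (110.713,209.284) → (110.713,171.378) → (38.308,171.378) → (38.308,209.284), returning to the start.

G21
G90
G00 X147.715 Y114.918
M4 S282
G1 X25.764 Y168.106 F4048
M5
G00 X38.308 Y209.284
M4 S485
G1 X110.713 Y209.284 F2222
G1 X110.713 Y171.378
G1 X38.308 Y171.378
G1 X38.308 Y209.284
M5
G00 X0.000 Y0.000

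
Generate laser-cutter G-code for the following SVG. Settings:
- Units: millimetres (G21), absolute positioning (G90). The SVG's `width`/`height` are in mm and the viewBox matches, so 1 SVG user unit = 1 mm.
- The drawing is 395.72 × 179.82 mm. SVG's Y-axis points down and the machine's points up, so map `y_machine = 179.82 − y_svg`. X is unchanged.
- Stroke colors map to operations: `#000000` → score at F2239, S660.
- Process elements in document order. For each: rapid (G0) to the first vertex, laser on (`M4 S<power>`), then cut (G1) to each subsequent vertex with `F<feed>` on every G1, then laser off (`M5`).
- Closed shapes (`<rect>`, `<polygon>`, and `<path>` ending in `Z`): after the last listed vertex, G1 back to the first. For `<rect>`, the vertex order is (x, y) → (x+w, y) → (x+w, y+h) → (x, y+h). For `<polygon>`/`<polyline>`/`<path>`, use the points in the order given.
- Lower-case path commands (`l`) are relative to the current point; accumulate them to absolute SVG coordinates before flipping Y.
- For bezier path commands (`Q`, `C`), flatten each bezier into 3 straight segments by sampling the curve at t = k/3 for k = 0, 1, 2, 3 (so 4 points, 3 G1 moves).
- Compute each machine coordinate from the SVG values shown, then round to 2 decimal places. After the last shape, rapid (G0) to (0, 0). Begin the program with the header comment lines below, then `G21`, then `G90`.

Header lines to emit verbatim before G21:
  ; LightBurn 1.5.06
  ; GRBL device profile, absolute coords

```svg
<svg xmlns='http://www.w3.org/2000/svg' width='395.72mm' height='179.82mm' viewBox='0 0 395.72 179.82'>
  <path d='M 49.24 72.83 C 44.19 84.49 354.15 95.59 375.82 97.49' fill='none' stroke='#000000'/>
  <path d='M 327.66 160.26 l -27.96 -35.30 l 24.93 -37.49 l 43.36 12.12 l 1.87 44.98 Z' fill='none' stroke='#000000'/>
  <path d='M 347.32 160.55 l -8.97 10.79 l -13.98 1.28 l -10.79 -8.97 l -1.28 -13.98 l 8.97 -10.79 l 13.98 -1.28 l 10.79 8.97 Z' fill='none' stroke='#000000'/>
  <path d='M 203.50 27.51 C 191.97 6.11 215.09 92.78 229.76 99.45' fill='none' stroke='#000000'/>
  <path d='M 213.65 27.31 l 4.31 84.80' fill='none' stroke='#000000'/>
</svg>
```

1 u = 1 mm; y_m = 179.82 − y.

[1] `<path>` cubic bezier, #000000→score S660 F2239: (49.24,106.99) → (126.85,95.84) → (280.40,86.98) → (375.82,82.33)

[2] `<path>` regular polygon, #000000→score S660 F2239: (327.66,19.56) → (299.70,54.86) → (324.63,92.35) → (367.99,80.23) → (369.86,35.25) → (327.66,19.56) (closed)

[3] `<path>` regular polygon, #000000→score S660 F2239: (347.32,19.27) → (338.35,8.48) → (324.37,7.20) → (313.58,16.17) → (312.30,30.15) → (321.27,40.94) → (335.25,42.22) → (346.04,33.25) → (347.32,19.27) (closed)

[4] `<path>` cubic bezier, #000000→score S660 F2239: (203.50,152.31) → (201.92,144.65) → (213.87,106.74) → (229.76,80.37)

[5] `<path>` line segment, #000000→score S660 F2239: (213.65,152.51) → (217.96,67.71)

; LightBurn 1.5.06
; GRBL device profile, absolute coords
G21
G90
G0 X49.24 Y106.99
M4 S660
G1 X126.85 Y95.84 F2239
G1 X280.40 Y86.98 F2239
G1 X375.82 Y82.33 F2239
M5
G0 X327.66 Y19.56
M4 S660
G1 X299.70 Y54.86 F2239
G1 X324.63 Y92.35 F2239
G1 X367.99 Y80.23 F2239
G1 X369.86 Y35.25 F2239
G1 X327.66 Y19.56 F2239
M5
G0 X347.32 Y19.27
M4 S660
G1 X338.35 Y8.48 F2239
G1 X324.37 Y7.20 F2239
G1 X313.58 Y16.17 F2239
G1 X312.30 Y30.15 F2239
G1 X321.27 Y40.94 F2239
G1 X335.25 Y42.22 F2239
G1 X346.04 Y33.25 F2239
G1 X347.32 Y19.27 F2239
M5
G0 X203.50 Y152.31
M4 S660
G1 X201.92 Y144.65 F2239
G1 X213.87 Y106.74 F2239
G1 X229.76 Y80.37 F2239
M5
G0 X213.65 Y152.51
M4 S660
G1 X217.96 Y67.71 F2239
M5
G0 X0.00 Y0.00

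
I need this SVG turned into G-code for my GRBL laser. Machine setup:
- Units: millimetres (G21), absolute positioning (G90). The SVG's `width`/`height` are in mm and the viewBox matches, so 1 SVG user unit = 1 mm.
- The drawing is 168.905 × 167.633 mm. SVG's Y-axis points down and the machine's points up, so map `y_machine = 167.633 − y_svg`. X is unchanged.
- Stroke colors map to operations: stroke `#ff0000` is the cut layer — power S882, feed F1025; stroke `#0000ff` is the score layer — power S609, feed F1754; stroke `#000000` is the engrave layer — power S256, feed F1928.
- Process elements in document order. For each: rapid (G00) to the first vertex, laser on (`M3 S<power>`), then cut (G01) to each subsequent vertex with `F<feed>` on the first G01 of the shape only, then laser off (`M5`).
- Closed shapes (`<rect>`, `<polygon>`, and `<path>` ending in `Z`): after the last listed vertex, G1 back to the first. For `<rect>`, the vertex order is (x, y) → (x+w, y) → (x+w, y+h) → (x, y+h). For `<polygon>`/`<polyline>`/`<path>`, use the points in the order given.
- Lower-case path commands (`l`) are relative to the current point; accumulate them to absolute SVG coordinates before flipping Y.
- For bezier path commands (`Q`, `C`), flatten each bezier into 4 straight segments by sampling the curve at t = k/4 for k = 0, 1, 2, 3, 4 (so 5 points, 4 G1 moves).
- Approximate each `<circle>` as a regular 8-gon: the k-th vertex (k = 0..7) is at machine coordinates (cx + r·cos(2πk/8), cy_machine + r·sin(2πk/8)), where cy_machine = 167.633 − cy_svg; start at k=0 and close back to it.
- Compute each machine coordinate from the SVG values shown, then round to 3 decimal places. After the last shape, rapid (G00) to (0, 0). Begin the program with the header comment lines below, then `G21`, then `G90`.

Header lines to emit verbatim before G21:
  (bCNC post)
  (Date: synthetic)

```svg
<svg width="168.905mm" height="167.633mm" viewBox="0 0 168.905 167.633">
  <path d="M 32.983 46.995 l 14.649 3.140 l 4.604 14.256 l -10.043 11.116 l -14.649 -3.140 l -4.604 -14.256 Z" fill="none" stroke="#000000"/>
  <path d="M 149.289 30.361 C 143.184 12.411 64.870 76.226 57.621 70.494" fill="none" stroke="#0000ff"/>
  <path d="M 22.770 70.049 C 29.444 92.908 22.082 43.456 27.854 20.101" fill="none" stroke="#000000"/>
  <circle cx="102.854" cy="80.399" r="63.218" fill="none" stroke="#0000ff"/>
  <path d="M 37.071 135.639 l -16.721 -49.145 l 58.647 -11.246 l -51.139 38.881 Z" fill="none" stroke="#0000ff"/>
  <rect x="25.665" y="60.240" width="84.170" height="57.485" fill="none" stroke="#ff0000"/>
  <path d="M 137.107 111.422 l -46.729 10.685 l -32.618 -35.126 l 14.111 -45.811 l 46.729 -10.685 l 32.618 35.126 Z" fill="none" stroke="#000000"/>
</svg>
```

1 u = 1 mm; y_m = 167.633 − y.

[1] `<path>` regular polygon, #000000→engrave S256 F1928: (32.983,120.638) → (47.632,117.498) → (52.236,103.242) → (42.193,92.126) → (27.544,95.266) → (22.940,109.522) → (32.983,120.638) (closed)

[2] `<path>` cubic bezier, #0000ff→score S609 F1754: (149.289,137.272) → (133.410,137.768) → (103.884,121.787) → (74.144,103.516) → (57.621,97.139)

[3] `<path>` cubic bezier, #000000→engrave S256 F1928: (22.770,97.584) → (25.568,92.460) → (25.650,105.228) → (25.563,126.660) → (27.854,147.532)

[4] `<circle>` circle, #0000ff→score S609 F1754: (166.072,87.234) → (147.556,131.936) → (102.854,150.452) → (58.152,131.936) → (39.636,87.234) → (58.152,42.532) → (102.854,24.016) → (147.556,42.532) → (166.072,87.234) (closed)

[5] `<path>` closed polygon, #0000ff→score S609 F1754: (37.071,31.994) → (20.350,81.139) → (78.997,92.385) → (27.858,53.504) → (37.071,31.994) (closed)

[6] `<rect>` rectangle, #ff0000→cut S882 F1025: (25.665,107.393) → (109.835,107.393) → (109.835,49.908) → (25.665,49.908) → (25.665,107.393) (closed)

[7] `<path>` regular polygon, #000000→engrave S256 F1928: (137.107,56.211) → (90.378,45.526) → (57.760,80.652) → (71.871,126.463) → (118.600,137.148) → (151.218,102.022) → (137.107,56.211) (closed)

(bCNC post)
(Date: synthetic)
G21
G90
G00 X32.983 Y120.638
M3 S256
G01 X47.632 Y117.498 F1928
G01 X52.236 Y103.242
G01 X42.193 Y92.126
G01 X27.544 Y95.266
G01 X22.940 Y109.522
G01 X32.983 Y120.638
M5
G00 X149.289 Y137.272
M3 S609
G01 X133.410 Y137.768 F1754
G01 X103.884 Y121.787
G01 X74.144 Y103.516
G01 X57.621 Y97.139
M5
G00 X22.770 Y97.584
M3 S256
G01 X25.568 Y92.460 F1928
G01 X25.650 Y105.228
G01 X25.563 Y126.660
G01 X27.854 Y147.532
M5
G00 X166.072 Y87.234
M3 S609
G01 X147.556 Y131.936 F1754
G01 X102.854 Y150.452
G01 X58.152 Y131.936
G01 X39.636 Y87.234
G01 X58.152 Y42.532
G01 X102.854 Y24.016
G01 X147.556 Y42.532
G01 X166.072 Y87.234
M5
G00 X37.071 Y31.994
M3 S609
G01 X20.350 Y81.139 F1754
G01 X78.997 Y92.385
G01 X27.858 Y53.504
G01 X37.071 Y31.994
M5
G00 X25.665 Y107.393
M3 S882
G01 X109.835 Y107.393 F1025
G01 X109.835 Y49.908
G01 X25.665 Y49.908
G01 X25.665 Y107.393
M5
G00 X137.107 Y56.211
M3 S256
G01 X90.378 Y45.526 F1928
G01 X57.760 Y80.652
G01 X71.871 Y126.463
G01 X118.600 Y137.148
G01 X151.218 Y102.022
G01 X137.107 Y56.211
M5
G00 X0.000 Y0.000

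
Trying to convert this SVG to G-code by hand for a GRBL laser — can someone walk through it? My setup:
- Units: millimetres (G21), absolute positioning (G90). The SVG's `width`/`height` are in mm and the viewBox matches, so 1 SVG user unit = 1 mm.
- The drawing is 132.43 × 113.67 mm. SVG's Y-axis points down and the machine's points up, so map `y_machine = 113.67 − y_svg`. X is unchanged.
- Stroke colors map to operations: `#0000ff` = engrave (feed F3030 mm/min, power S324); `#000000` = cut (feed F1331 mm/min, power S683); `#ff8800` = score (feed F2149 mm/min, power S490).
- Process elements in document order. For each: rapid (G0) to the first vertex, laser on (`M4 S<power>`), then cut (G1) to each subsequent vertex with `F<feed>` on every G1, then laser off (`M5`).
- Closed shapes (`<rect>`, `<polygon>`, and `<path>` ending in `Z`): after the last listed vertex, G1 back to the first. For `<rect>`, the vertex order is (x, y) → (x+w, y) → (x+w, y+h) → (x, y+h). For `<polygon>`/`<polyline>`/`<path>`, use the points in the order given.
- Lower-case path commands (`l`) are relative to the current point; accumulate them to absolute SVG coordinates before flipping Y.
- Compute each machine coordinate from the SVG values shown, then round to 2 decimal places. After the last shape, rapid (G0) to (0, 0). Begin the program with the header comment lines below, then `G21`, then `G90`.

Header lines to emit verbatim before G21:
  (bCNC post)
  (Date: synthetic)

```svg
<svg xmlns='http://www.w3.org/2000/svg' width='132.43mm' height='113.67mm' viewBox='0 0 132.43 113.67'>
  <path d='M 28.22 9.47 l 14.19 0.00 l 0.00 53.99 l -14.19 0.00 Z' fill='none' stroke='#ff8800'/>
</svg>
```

(bCNC post)
(Date: synthetic)
G21
G90
G0 X28.22 Y104.20
M4 S490
G1 X42.41 Y104.20 F2149
G1 X42.41 Y50.21 F2149
G1 X28.22 Y50.21 F2149
G1 X28.22 Y104.20 F2149
M5
G0 X0.00 Y0.00

1 u = 1 mm; y_m = 113.67 − y.

[1] `<path>` rectangle, #ff8800→score S490 F2149: (28.22,104.20) → (42.41,104.20) → (42.41,50.21) → (28.22,50.21) → (28.22,104.20) (closed)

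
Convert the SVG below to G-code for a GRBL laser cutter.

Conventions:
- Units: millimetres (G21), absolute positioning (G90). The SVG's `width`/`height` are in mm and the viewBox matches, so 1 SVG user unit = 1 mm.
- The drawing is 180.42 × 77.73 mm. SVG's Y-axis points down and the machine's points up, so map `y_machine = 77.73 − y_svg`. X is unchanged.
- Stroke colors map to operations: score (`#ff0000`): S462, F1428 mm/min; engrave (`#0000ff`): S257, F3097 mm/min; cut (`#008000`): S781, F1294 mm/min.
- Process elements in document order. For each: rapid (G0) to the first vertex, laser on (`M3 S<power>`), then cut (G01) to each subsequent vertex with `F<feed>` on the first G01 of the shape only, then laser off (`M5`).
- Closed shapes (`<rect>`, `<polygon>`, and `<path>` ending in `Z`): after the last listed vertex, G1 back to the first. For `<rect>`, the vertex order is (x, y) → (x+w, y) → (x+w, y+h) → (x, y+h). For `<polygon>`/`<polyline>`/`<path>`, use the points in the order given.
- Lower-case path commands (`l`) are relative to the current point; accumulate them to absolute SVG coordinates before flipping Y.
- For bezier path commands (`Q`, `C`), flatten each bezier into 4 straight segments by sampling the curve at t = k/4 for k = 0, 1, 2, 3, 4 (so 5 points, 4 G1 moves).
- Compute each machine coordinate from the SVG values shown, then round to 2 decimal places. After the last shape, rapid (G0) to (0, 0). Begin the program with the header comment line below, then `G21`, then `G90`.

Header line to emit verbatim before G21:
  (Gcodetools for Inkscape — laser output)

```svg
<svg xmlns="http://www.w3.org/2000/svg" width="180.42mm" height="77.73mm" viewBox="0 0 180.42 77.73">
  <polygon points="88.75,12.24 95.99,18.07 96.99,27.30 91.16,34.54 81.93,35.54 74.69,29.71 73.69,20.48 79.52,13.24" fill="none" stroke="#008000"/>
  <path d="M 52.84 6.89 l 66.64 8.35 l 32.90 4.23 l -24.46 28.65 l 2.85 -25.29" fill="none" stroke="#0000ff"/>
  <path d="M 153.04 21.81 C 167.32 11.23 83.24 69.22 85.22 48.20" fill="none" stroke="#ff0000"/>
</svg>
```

(Gcodetools for Inkscape — laser output)
G21
G90
G0 X88.75 Y65.49
M3 S781
G01 X95.99 Y59.66 F1294
G01 X96.99 Y50.43
G01 X91.16 Y43.19
G01 X81.93 Y42.19
G01 X74.69 Y48.02
G01 X73.69 Y57.25
G01 X79.52 Y64.49
G01 X88.75 Y65.49
M5
G0 X52.84 Y70.84
M3 S257
G01 X119.48 Y62.49 F3097
G01 X152.38 Y58.26
G01 X127.92 Y29.61
G01 X130.77 Y54.90
M5
G0 X153.04 Y55.92
M3 S462
G01 X148.19 Y53.30 F1428
G01 X123.74 Y38.81
G01 X96.99 Y26.27
G01 X85.22 Y29.53
M5
G0 X0.00 Y0.00

Since the viewBox matches the mm dimensions, user units are millimetres directly. The only transform is the Y-flip y_m = 77.73 − y_svg.

Shape 1 is a regular polygon drawn with `<polygon>`. Its stroke #008000 means cut at S781, F1294. After flipping Y the toolpath is (88.75,65.49) → (95.99,59.66) → (96.99,50.43) → (91.16,43.19) → (81.93,42.19) → (74.69,48.02) → (73.69,57.25) → (79.52,64.49) → (88.75,65.49), returning to the start.

Shape 2 is a open polyline drawn with `<path>`. Its stroke #0000ff means engrave at S257, F3097. After flipping Y the toolpath is (52.84,70.84) → (119.48,62.49) → (152.38,58.26) → (127.92,29.61) → (130.77,54.90).

Shape 3 is a cubic bezier drawn with `<path>`. Its stroke #ff0000 means score at S462, F1428. After flipping Y the toolpath is (153.04,55.92) → (148.19,53.30) → (123.74,38.81) → (96.99,26.27) → (85.22,29.53).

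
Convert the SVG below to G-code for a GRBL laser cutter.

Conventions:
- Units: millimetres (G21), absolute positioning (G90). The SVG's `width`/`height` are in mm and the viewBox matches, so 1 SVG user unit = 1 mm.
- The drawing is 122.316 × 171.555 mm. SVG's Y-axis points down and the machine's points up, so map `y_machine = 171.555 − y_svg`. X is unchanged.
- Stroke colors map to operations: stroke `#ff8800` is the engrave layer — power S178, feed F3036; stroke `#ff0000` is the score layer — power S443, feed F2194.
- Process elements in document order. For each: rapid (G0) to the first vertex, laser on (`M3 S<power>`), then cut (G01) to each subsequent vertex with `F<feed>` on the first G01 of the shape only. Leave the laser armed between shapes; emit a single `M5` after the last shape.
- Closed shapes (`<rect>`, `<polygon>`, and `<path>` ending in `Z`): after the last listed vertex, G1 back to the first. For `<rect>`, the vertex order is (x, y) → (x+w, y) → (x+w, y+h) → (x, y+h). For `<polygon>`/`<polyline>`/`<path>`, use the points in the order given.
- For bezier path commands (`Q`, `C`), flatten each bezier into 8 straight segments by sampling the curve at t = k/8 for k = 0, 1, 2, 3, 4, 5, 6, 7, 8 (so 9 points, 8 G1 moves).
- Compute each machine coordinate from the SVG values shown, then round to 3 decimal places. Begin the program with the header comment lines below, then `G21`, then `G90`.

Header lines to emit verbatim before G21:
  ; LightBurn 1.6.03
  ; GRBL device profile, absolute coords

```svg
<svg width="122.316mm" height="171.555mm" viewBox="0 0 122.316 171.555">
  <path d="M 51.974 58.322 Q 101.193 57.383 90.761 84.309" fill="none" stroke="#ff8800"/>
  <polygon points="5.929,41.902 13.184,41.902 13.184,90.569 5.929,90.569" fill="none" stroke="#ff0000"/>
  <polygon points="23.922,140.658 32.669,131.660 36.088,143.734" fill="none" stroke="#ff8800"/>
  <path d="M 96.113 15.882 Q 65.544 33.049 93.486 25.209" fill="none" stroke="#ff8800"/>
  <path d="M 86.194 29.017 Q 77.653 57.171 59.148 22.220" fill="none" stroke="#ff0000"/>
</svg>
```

; LightBurn 1.6.03
; GRBL device profile, absolute coords
G21
G90
G0 X51.974 Y113.233
M3 S178
G01 X63.347 Y113.032 F3036
G01 X72.855 Y111.961
G01 X80.500 Y110.019
G01 X86.280 Y107.206
G01 X90.197 Y103.522
G01 X92.249 Y98.967
G01 X92.437 Y93.542
G01 X90.761 Y87.246
G0 X5.929 Y129.653
M3 S443
G01 X13.184 Y129.653 F2194
G01 X13.184 Y80.986
G01 X5.929 Y80.986
G01 X5.929 Y129.653
G0 X23.922 Y30.897
M3 S178
G01 X32.669 Y39.895 F3036
G01 X36.088 Y27.821
G01 X23.922 Y30.897
G0 X96.113 Y155.673
M3 S178
G01 X89.385 Y151.772 F3036
G01 X84.485 Y148.652
G01 X81.414 Y146.314
G01 X80.172 Y144.758
G01 X80.758 Y143.983
G01 X83.172 Y143.989
G01 X87.415 Y144.777
G01 X93.486 Y146.346
G0 X86.194 Y142.538
M3 S443
G01 X83.903 Y136.486 F2194
G01 X81.301 Y132.405
G01 X78.387 Y130.297
G01 X75.162 Y130.160
G01 X71.626 Y131.996
G01 X67.778 Y135.804
G01 X63.619 Y141.583
G01 X59.148 Y149.335
M5

Since the viewBox matches the mm dimensions, user units are millimetres directly. The only transform is the Y-flip y_m = 171.555 − y_svg.

Shape 1 is a quadratic bezier drawn with `<path>`. Its stroke #ff8800 means engrave at S178, F3036. After flipping Y the toolpath is (51.974,113.233) → (63.347,113.032) → (72.855,111.961) → (80.500,110.019) → (86.280,107.206) → (90.197,103.522) → (92.249,98.967) → (92.437,93.542) → (90.761,87.246).

Shape 2 is a rectangle drawn with `<polygon>`. Its stroke #ff0000 means score at S443, F2194. After flipping Y the toolpath is (5.929,129.653) → (13.184,129.653) → (13.184,80.986) → (5.929,80.986) → (5.929,129.653), returning to the start.

Shape 3 is a regular polygon drawn with `<polygon>`. Its stroke #ff8800 means engrave at S178, F3036. After flipping Y the toolpath is (23.922,30.897) → (32.669,39.895) → (36.088,27.821) → (23.922,30.897), returning to the start.

Shape 4 is a quadratic bezier drawn with `<path>`. Its stroke #ff8800 means engrave at S178, F3036. After flipping Y the toolpath is (96.113,155.673) → (89.385,151.772) → (84.485,148.652) → (81.414,146.314) → (80.172,144.758) → (80.758,143.983) → (83.172,143.989) → (87.415,144.777) → (93.486,146.346).

Shape 5 is a quadratic bezier drawn with `<path>`. Its stroke #ff0000 means score at S443, F2194. After flipping Y the toolpath is (86.194,142.538) → (83.903,136.486) → (81.301,132.405) → (78.387,130.297) → (75.162,130.160) → (71.626,131.996) → (67.778,135.804) → (63.619,141.583) → (59.148,149.335).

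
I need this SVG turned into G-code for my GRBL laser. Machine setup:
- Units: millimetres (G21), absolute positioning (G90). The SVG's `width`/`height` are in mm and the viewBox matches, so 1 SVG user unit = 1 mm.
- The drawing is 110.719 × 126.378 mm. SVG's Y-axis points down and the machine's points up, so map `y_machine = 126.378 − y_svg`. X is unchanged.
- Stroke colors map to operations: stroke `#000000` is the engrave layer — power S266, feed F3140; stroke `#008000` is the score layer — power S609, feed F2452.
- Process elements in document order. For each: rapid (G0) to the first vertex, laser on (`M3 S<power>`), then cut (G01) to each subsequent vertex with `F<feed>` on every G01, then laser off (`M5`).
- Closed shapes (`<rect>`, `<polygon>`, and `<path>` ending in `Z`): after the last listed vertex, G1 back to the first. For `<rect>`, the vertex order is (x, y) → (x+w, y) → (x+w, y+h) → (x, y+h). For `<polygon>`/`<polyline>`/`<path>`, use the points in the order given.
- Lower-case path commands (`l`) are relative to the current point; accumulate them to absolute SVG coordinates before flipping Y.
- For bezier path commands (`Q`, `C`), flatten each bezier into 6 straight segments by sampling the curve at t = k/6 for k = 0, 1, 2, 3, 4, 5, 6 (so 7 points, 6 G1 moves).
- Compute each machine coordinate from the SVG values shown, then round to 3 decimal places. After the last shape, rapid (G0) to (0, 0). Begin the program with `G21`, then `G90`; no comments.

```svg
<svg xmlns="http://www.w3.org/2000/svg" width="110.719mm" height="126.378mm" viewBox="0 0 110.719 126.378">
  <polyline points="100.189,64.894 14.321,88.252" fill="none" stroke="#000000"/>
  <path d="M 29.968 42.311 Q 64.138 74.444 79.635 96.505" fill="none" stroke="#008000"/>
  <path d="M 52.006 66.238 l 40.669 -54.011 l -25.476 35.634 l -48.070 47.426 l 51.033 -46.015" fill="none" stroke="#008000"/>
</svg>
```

G21
G90
G0 X100.189 Y61.484
M3 S266
G01 X14.321 Y38.126 F3140
M5
G0 X29.968 Y84.067
M3 S609
G01 X40.839 Y73.636 F2452
G01 X50.673 Y63.764 F2452
G01 X59.470 Y54.452 F2452
G01 X67.229 Y45.699 F2452
G01 X73.951 Y37.506 F2452
G01 X79.635 Y29.873 F2452
M5
G0 X52.006 Y60.140
M3 S609
G01 X92.675 Y114.151 F2452
G01 X67.199 Y78.517 F2452
G01 X19.129 Y31.091 F2452
G01 X70.162 Y77.106 F2452
M5
G0 X0.000 Y0.000

1 u = 1 mm; y_m = 126.378 − y.

[1] `<polyline>` line segment, #000000→engrave S266 F3140: (100.189,61.484) → (14.321,38.126)

[2] `<path>` quadratic bezier, #008000→score S609 F2452: (29.968,84.067) → (40.839,73.636) → (50.673,63.764) → (59.470,54.452) → (67.229,45.699) → (73.951,37.506) → (79.635,29.873)

[3] `<path>` open polyline, #008000→score S609 F2452: (52.006,60.140) → (92.675,114.151) → (67.199,78.517) → (19.129,31.091) → (70.162,77.106)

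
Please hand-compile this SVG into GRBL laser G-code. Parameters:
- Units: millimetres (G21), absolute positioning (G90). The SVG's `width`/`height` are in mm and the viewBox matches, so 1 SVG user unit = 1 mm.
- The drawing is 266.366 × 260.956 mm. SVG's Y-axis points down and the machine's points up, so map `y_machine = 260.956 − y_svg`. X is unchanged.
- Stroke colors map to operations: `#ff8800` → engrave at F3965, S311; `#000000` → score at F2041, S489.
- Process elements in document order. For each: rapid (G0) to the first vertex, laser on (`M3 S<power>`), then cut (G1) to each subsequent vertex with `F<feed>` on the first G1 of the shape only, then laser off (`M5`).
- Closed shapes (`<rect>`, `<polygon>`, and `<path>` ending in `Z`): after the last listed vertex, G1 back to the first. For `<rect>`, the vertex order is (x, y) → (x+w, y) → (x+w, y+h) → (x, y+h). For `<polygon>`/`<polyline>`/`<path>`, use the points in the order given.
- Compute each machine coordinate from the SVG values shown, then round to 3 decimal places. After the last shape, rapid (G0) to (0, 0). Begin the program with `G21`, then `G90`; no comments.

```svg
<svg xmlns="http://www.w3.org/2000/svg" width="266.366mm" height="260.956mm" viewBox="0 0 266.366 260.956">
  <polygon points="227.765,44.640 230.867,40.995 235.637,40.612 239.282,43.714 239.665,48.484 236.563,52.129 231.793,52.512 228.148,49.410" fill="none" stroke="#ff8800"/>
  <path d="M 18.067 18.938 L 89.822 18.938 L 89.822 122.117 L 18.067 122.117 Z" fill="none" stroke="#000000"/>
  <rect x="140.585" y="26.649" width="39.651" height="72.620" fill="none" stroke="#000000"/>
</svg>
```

1 u = 1 mm; y_m = 260.956 − y.

[1] `<polygon>` regular polygon, #ff8800→engrave S311 F3965: (227.765,216.316) → (230.867,219.961) → (235.637,220.344) → (239.282,217.242) → (239.665,212.472) → (236.563,208.827) → (231.793,208.444) → (228.148,211.546) → (227.765,216.316) (closed)

[2] `<path>` rectangle, #000000→score S489 F2041: (18.067,242.018) → (89.822,242.018) → (89.822,138.839) → (18.067,138.839) → (18.067,242.018) (closed)

[3] `<rect>` rectangle, #000000→score S489 F2041: (140.585,234.307) → (180.236,234.307) → (180.236,161.687) → (140.585,161.687) → (140.585,234.307) (closed)

G21
G90
G0 X227.765 Y216.316
M3 S311
G1 X230.867 Y219.961 F3965
G1 X235.637 Y220.344
G1 X239.282 Y217.242
G1 X239.665 Y212.472
G1 X236.563 Y208.827
G1 X231.793 Y208.444
G1 X228.148 Y211.546
G1 X227.765 Y216.316
M5
G0 X18.067 Y242.018
M3 S489
G1 X89.822 Y242.018 F2041
G1 X89.822 Y138.839
G1 X18.067 Y138.839
G1 X18.067 Y242.018
M5
G0 X140.585 Y234.307
M3 S489
G1 X180.236 Y234.307 F2041
G1 X180.236 Y161.687
G1 X140.585 Y161.687
G1 X140.585 Y234.307
M5
G0 X0.000 Y0.000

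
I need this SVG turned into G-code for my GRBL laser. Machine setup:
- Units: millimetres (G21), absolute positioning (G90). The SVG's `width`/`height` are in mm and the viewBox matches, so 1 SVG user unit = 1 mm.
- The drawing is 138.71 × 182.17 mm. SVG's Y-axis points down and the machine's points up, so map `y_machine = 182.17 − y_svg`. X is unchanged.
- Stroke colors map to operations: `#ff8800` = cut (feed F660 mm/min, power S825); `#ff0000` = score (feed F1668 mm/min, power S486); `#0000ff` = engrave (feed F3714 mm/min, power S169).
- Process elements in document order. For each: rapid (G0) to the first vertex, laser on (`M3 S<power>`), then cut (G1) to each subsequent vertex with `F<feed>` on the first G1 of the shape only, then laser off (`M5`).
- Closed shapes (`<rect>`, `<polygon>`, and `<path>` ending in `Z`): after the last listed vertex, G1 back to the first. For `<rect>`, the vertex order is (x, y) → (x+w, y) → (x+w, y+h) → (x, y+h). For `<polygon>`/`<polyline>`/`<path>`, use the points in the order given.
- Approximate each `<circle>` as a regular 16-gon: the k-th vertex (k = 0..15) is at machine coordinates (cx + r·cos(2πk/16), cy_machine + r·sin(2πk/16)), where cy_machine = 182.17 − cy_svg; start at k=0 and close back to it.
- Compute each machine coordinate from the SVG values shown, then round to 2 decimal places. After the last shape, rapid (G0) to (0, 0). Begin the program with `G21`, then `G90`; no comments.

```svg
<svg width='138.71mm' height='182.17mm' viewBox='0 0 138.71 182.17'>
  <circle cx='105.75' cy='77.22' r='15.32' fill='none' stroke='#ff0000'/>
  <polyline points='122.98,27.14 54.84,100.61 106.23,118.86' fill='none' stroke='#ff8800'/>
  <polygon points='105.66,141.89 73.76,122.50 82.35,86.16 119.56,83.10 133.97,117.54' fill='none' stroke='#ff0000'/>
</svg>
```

1 u = 1 mm; y_m = 182.17 − y.

[1] `<circle>` circle, #ff0000→score S486 F1668: (121.07,104.95) → (119.90,110.81) → (116.58,115.78) → (111.61,119.10) → (105.75,120.27) → (99.89,119.10) → (94.92,115.78) → (91.60,110.81) → (90.43,104.95) → (91.60,99.09) → (94.92,94.12) → (99.89,90.80) → (105.75,89.63) → (111.61,90.80) → (116.58,94.12) → (119.90,99.09) → (121.07,104.95) (closed)

[2] `<polyline>` open polyline, #ff8800→cut S825 F660: (122.98,155.03) → (54.84,81.56) → (106.23,63.31)

[3] `<polygon>` regular polygon, #ff0000→score S486 F1668: (105.66,40.28) → (73.76,59.67) → (82.35,96.01) → (119.56,99.07) → (133.97,64.63) → (105.66,40.28) (closed)

G21
G90
G0 X121.07 Y104.95
M3 S486
G1 X119.90 Y110.81 F1668
G1 X116.58 Y115.78
G1 X111.61 Y119.10
G1 X105.75 Y120.27
G1 X99.89 Y119.10
G1 X94.92 Y115.78
G1 X91.60 Y110.81
G1 X90.43 Y104.95
G1 X91.60 Y99.09
G1 X94.92 Y94.12
G1 X99.89 Y90.80
G1 X105.75 Y89.63
G1 X111.61 Y90.80
G1 X116.58 Y94.12
G1 X119.90 Y99.09
G1 X121.07 Y104.95
M5
G0 X122.98 Y155.03
M3 S825
G1 X54.84 Y81.56 F660
G1 X106.23 Y63.31
M5
G0 X105.66 Y40.28
M3 S486
G1 X73.76 Y59.67 F1668
G1 X82.35 Y96.01
G1 X119.56 Y99.07
G1 X133.97 Y64.63
G1 X105.66 Y40.28
M5
G0 X0.00 Y0.00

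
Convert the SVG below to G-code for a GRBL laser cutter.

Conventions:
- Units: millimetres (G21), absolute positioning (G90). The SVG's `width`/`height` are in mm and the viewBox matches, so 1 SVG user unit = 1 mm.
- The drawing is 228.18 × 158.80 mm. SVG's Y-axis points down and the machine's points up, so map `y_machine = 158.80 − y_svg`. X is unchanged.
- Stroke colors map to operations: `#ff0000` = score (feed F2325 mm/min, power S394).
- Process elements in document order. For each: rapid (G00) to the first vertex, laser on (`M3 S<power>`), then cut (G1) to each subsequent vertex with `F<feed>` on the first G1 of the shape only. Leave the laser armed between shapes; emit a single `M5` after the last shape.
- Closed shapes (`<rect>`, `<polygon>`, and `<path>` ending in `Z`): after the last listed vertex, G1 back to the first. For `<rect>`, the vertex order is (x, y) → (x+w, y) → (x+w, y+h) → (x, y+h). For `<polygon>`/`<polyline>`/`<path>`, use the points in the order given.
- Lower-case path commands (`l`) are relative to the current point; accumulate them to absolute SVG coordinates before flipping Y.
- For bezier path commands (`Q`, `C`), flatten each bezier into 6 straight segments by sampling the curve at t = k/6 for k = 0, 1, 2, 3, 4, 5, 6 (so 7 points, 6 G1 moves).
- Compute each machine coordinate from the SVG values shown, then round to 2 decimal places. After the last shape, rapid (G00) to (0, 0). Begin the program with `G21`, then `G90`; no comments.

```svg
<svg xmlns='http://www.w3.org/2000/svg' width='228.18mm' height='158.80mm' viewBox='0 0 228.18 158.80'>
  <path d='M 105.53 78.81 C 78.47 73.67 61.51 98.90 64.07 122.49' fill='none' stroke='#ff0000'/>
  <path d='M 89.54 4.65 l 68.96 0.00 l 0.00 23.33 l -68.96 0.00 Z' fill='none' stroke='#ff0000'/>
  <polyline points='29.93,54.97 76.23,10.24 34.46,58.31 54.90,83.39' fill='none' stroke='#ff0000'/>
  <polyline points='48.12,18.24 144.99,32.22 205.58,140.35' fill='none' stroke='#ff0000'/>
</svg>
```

G21
G90
G00 X105.53 Y79.99
M3 S394
G1 X92.89 Y80.18 F2325
G1 X82.19 Y76.19
G1 X73.69 Y68.92
G1 X67.67 Y59.26
G1 X64.37 Y48.09
G1 X64.07 Y36.31
G00 X89.54 Y154.15
M3 S394
G1 X158.50 Y154.15 F2325
G1 X158.50 Y130.82
G1 X89.54 Y130.82
G1 X89.54 Y154.15
G00 X29.93 Y103.83
M3 S394
G1 X76.23 Y148.56 F2325
G1 X34.46 Y100.49
G1 X54.90 Y75.41
G00 X48.12 Y140.56
M3 S394
G1 X144.99 Y126.58 F2325
G1 X205.58 Y18.45
M5
G00 X0.00 Y0.00

Since the viewBox matches the mm dimensions, user units are millimetres directly. The only transform is the Y-flip y_m = 158.80 − y_svg.

Shape 1 is a cubic bezier drawn with `<path>`. Its stroke #ff0000 means score at S394, F2325. After flipping Y the toolpath is (105.53,79.99) → (92.89,80.18) → (82.19,76.19) → (73.69,68.92) → (67.67,59.26) → (64.37,48.09) → (64.07,36.31).

Shape 2 is a rectangle drawn with `<path>`. Its stroke #ff0000 means score at S394, F2325. After flipping Y the toolpath is (89.54,154.15) → (158.50,154.15) → (158.50,130.82) → (89.54,130.82) → (89.54,154.15), returning to the start.

Shape 3 is a open polyline drawn with `<polyline>`. Its stroke #ff0000 means score at S394, F2325. After flipping Y the toolpath is (29.93,103.83) → (76.23,148.56) → (34.46,100.49) → (54.90,75.41).

Shape 4 is a open polyline drawn with `<polyline>`. Its stroke #ff0000 means score at S394, F2325. After flipping Y the toolpath is (48.12,140.56) → (144.99,126.58) → (205.58,18.45).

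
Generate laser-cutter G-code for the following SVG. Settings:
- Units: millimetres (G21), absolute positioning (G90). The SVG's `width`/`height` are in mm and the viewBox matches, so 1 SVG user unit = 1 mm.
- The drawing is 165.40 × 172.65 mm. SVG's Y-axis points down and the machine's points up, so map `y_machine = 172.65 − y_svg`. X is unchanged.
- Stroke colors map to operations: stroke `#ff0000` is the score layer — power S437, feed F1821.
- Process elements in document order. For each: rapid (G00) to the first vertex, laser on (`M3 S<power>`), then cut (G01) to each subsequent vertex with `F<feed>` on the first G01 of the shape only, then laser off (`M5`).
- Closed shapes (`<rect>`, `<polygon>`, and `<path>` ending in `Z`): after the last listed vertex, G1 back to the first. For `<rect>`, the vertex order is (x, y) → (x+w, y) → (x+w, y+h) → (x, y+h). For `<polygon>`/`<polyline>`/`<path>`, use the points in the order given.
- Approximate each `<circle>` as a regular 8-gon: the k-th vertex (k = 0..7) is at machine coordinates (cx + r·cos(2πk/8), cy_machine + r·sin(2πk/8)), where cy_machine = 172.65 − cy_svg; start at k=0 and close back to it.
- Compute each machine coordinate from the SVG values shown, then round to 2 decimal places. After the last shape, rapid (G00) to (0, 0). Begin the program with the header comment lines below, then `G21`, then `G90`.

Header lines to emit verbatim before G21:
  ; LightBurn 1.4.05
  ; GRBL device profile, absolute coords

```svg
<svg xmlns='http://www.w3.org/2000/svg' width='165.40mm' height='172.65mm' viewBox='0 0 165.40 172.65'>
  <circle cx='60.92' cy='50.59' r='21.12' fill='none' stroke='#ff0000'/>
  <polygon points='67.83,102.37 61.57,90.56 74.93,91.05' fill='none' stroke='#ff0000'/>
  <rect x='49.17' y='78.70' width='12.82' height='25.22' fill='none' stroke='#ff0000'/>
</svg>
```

; LightBurn 1.4.05
; GRBL device profile, absolute coords
G21
G90
G00 X82.04 Y122.06
M3 S437
G01 X75.85 Y136.99 F1821
G01 X60.92 Y143.18
G01 X45.99 Y136.99
G01 X39.80 Y122.06
G01 X45.99 Y107.13
G01 X60.92 Y100.94
G01 X75.85 Y107.13
G01 X82.04 Y122.06
M5
G00 X67.83 Y70.28
M3 S437
G01 X61.57 Y82.09 F1821
G01 X74.93 Y81.60
G01 X67.83 Y70.28
M5
G00 X49.17 Y93.95
M3 S437
G01 X61.99 Y93.95 F1821
G01 X61.99 Y68.73
G01 X49.17 Y68.73
G01 X49.17 Y93.95
M5
G00 X0.00 Y0.00

viewBox `0 0 165.40 172.65` with mm width/height → 1 unit = 1 mm. Flip: y_m = 172.65 − y_svg.

**Shape 1** — `<circle>` circle, stroke `#ff0000` → score (S437, F1821). Machine vertices: (82.04,122.06) → (75.85,136.99) → (60.92,143.18) → (45.99,136.99) → (39.80,122.06) → (45.99,107.13) → (60.92,100.94) → (75.85,107.13) → (82.04,122.06). Closed: final G1 returns to the first vertex.

**Shape 2** — `<polygon>` regular polygon, stroke `#ff0000` → score (S437, F1821). Machine vertices: (67.83,70.28) → (61.57,82.09) → (74.93,81.60) → (67.83,70.28). Closed: final G1 returns to the first vertex.

**Shape 3** — `<rect>` rectangle, stroke `#ff0000` → score (S437, F1821). Machine vertices: (49.17,93.95) → (61.99,93.95) → (61.99,68.73) → (49.17,68.73) → (49.17,93.95). Closed: final G1 returns to the first vertex.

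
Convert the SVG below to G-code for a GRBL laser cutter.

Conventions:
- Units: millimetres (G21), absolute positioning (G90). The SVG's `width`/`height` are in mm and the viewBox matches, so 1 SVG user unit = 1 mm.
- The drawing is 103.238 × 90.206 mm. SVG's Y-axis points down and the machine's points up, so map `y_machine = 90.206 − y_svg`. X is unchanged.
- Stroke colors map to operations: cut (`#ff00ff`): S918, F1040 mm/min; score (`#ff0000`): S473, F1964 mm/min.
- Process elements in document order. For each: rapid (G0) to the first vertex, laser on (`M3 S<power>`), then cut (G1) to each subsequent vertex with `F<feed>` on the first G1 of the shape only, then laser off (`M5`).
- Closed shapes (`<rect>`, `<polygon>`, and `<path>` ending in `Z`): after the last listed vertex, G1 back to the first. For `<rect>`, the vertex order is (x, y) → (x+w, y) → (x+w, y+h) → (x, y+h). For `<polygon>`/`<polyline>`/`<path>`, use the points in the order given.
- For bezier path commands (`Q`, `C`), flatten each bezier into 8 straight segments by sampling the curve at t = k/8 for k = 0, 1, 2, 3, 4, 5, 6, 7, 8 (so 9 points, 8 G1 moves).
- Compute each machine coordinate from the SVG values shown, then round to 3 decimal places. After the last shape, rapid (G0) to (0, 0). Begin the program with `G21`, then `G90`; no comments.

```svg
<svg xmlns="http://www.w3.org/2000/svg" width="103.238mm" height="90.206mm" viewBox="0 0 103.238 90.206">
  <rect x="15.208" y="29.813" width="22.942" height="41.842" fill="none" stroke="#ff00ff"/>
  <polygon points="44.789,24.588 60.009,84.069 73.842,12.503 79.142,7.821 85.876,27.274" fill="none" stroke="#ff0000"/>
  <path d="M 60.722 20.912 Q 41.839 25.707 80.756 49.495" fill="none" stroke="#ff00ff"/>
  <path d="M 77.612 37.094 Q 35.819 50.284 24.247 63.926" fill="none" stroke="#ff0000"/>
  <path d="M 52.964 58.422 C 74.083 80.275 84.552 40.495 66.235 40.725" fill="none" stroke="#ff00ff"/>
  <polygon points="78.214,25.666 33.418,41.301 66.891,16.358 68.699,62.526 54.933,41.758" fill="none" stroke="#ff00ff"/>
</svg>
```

G21
G90
G0 X15.208 Y60.393
M3 S918
G1 X38.150 Y60.393 F1040
G1 X38.150 Y18.551
G1 X15.208 Y18.551
G1 X15.208 Y60.393
M5
G0 X44.789 Y65.618
M3 S473
G1 X60.009 Y6.137 F1964
G1 X73.842 Y77.703
G1 X79.142 Y82.385
G1 X85.876 Y62.932
G1 X44.789 Y65.618
M5
G0 X60.722 Y69.294
M3 S918
G1 X56.904 Y67.798 F1040
G1 X54.893 Y65.709
G1 X54.688 Y63.027
G1 X56.289 Y59.751
G1 X59.696 Y55.881
G1 X64.910 Y51.418
G1 X71.930 Y46.361
G1 X80.756 Y40.711
M5
G0 X77.612 Y53.112
M3 S473
G1 X67.636 Y49.807 F1964
G1 X58.604 Y46.489
G1 X50.517 Y43.156
G1 X43.374 Y39.809
G1 X37.176 Y36.448
G1 X31.922 Y33.073
G1 X27.612 Y29.683
G1 X24.247 Y26.280
M5
G0 X52.964 Y31.784
M3 S918
G1 X60.349 Y26.280 F1040
G1 X66.523 Y25.362
G1 X71.274 Y27.841
G1 X74.388 Y32.524
G1 X75.654 Y38.221
G1 X74.859 Y43.740
G1 X71.790 Y47.890
G1 X66.235 Y49.481
M5
G0 X78.214 Y64.540
M3 S918
G1 X33.418 Y48.905 F1040
G1 X66.891 Y73.848
G1 X68.699 Y27.680
G1 X54.933 Y48.448
G1 X78.214 Y64.540
M5
G0 X0.000 Y0.000

1 u = 1 mm; y_m = 90.206 − y.

[1] `<rect>` rectangle, #ff00ff→cut S918 F1040: (15.208,60.393) → (38.150,60.393) → (38.150,18.551) → (15.208,18.551) → (15.208,60.393) (closed)

[2] `<polygon>` closed polygon, #ff0000→score S473 F1964: (44.789,65.618) → (60.009,6.137) → (73.842,77.703) → (79.142,82.385) → (85.876,62.932) → (44.789,65.618) (closed)

[3] `<path>` quadratic bezier, #ff00ff→cut S918 F1040: (60.722,69.294) → (56.904,67.798) → (54.893,65.709) → (54.688,63.027) → (56.289,59.751) → (59.696,55.881) → (64.910,51.418) → (71.930,46.361) → (80.756,40.711)

[4] `<path>` quadratic bezier, #ff0000→score S473 F1964: (77.612,53.112) → (67.636,49.807) → (58.604,46.489) → (50.517,43.156) → (43.374,39.809) → (37.176,36.448) → (31.922,33.073) → (27.612,29.683) → (24.247,26.280)

[5] `<path>` cubic bezier, #ff00ff→cut S918 F1040: (52.964,31.784) → (60.349,26.280) → (66.523,25.362) → (71.274,27.841) → (74.388,32.524) → (75.654,38.221) → (74.859,43.740) → (71.790,47.890) → (66.235,49.481)

[6] `<polygon>` closed polygon, #ff00ff→cut S918 F1040: (78.214,64.540) → (33.418,48.905) → (66.891,73.848) → (68.699,27.680) → (54.933,48.448) → (78.214,64.540) (closed)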